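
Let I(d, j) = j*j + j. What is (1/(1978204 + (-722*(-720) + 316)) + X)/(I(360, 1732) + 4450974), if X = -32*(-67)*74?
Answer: 396379804161/18619102850800 ≈ 0.021289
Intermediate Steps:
X = 158656 (X = 2144*74 = 158656)
I(d, j) = j + j**2 (I(d, j) = j**2 + j = j + j**2)
(1/(1978204 + (-722*(-720) + 316)) + X)/(I(360, 1732) + 4450974) = (1/(1978204 + (-722*(-720) + 316)) + 158656)/(1732*(1 + 1732) + 4450974) = (1/(1978204 + (519840 + 316)) + 158656)/(1732*1733 + 4450974) = (1/(1978204 + 520156) + 158656)/(3001556 + 4450974) = (1/2498360 + 158656)/7452530 = (1/2498360 + 158656)*(1/7452530) = (396379804161/2498360)*(1/7452530) = 396379804161/18619102850800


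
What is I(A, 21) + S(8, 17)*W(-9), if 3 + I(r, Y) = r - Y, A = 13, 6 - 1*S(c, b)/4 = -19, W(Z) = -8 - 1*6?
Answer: -1411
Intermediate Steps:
W(Z) = -14 (W(Z) = -8 - 6 = -14)
S(c, b) = 100 (S(c, b) = 24 - 4*(-19) = 24 + 76 = 100)
I(r, Y) = -3 + r - Y (I(r, Y) = -3 + (r - Y) = -3 + r - Y)
I(A, 21) + S(8, 17)*W(-9) = (-3 + 13 - 1*21) + 100*(-14) = (-3 + 13 - 21) - 1400 = -11 - 1400 = -1411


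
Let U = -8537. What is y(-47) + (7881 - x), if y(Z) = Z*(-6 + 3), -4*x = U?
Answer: 23551/4 ≈ 5887.8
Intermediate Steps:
x = 8537/4 (x = -¼*(-8537) = 8537/4 ≈ 2134.3)
y(Z) = -3*Z (y(Z) = Z*(-3) = -3*Z)
y(-47) + (7881 - x) = -3*(-47) + (7881 - 1*8537/4) = 141 + (7881 - 8537/4) = 141 + 22987/4 = 23551/4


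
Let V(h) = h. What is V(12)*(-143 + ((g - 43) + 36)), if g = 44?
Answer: -1272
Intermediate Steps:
V(12)*(-143 + ((g - 43) + 36)) = 12*(-143 + ((44 - 43) + 36)) = 12*(-143 + (1 + 36)) = 12*(-143 + 37) = 12*(-106) = -1272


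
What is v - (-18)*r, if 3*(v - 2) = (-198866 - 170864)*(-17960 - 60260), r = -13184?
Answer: 28919568670/3 ≈ 9.6399e+9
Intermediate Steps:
v = 28920280606/3 (v = 2 + ((-198866 - 170864)*(-17960 - 60260))/3 = 2 + (-369730*(-78220))/3 = 2 + (⅓)*28920280600 = 2 + 28920280600/3 = 28920280606/3 ≈ 9.6401e+9)
v - (-18)*r = 28920280606/3 - (-18)*(-13184) = 28920280606/3 - 1*237312 = 28920280606/3 - 237312 = 28919568670/3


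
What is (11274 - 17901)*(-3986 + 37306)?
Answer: -220811640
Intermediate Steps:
(11274 - 17901)*(-3986 + 37306) = -6627*33320 = -220811640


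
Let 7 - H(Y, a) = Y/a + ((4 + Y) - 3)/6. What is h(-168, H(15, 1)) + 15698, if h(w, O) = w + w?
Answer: 15362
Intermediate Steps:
H(Y, a) = 41/6 - Y/6 - Y/a (H(Y, a) = 7 - (Y/a + ((4 + Y) - 3)/6) = 7 - (Y/a + (1 + Y)*(⅙)) = 7 - (Y/a + (⅙ + Y/6)) = 7 - (⅙ + Y/6 + Y/a) = 7 + (-⅙ - Y/6 - Y/a) = 41/6 - Y/6 - Y/a)
h(w, O) = 2*w
h(-168, H(15, 1)) + 15698 = 2*(-168) + 15698 = -336 + 15698 = 15362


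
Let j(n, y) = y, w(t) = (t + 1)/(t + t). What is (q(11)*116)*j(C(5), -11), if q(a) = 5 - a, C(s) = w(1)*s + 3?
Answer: 7656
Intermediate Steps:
w(t) = (1 + t)/(2*t) (w(t) = (1 + t)/((2*t)) = (1 + t)*(1/(2*t)) = (1 + t)/(2*t))
C(s) = 3 + s (C(s) = ((1/2)*(1 + 1)/1)*s + 3 = ((1/2)*1*2)*s + 3 = 1*s + 3 = s + 3 = 3 + s)
(q(11)*116)*j(C(5), -11) = ((5 - 1*11)*116)*(-11) = ((5 - 11)*116)*(-11) = -6*116*(-11) = -696*(-11) = 7656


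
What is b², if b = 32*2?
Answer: 4096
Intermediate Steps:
b = 64
b² = 64² = 4096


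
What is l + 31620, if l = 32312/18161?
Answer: 574283132/18161 ≈ 31622.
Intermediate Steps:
l = 32312/18161 (l = 32312*(1/18161) = 32312/18161 ≈ 1.7792)
l + 31620 = 32312/18161 + 31620 = 574283132/18161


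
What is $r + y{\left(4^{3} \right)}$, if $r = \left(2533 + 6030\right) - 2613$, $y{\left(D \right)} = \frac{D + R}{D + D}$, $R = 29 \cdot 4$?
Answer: $\frac{190445}{32} \approx 5951.4$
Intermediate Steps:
$R = 116$
$y{\left(D \right)} = \frac{116 + D}{2 D}$ ($y{\left(D \right)} = \frac{D + 116}{D + D} = \frac{116 + D}{2 D}$)
$r = 5950$ ($r = 8563 - 2613 = 5950$)
$r + y{\left(4^{3} \right)} = 5950 + \frac{116 + 4^{3}}{2 \cdot 4^{3}} = 5950 + \frac{116 + 64}{2 \cdot 64} = 5950 + \frac{1}{2} \cdot \frac{1}{64} \cdot 180 = 5950 + \frac{45}{32} = \frac{190445}{32}$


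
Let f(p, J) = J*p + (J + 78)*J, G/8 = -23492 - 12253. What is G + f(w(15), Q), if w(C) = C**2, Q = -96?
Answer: -305832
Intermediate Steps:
G = -285960 (G = 8*(-23492 - 12253) = 8*(-35745) = -285960)
f(p, J) = J*p + J*(78 + J) (f(p, J) = J*p + (78 + J)*J = J*p + J*(78 + J))
G + f(w(15), Q) = -285960 - 96*(78 - 96 + 15**2) = -285960 - 96*(78 - 96 + 225) = -285960 - 96*207 = -285960 - 19872 = -305832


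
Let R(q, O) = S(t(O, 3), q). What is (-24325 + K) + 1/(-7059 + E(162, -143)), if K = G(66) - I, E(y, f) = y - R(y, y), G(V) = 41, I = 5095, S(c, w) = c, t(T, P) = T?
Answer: -207386362/7059 ≈ -29379.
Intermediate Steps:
R(q, O) = O
E(y, f) = 0 (E(y, f) = y - y = 0)
K = -5054 (K = 41 - 1*5095 = 41 - 5095 = -5054)
(-24325 + K) + 1/(-7059 + E(162, -143)) = (-24325 - 5054) + 1/(-7059 + 0) = -29379 + 1/(-7059) = -29379 - 1/7059 = -207386362/7059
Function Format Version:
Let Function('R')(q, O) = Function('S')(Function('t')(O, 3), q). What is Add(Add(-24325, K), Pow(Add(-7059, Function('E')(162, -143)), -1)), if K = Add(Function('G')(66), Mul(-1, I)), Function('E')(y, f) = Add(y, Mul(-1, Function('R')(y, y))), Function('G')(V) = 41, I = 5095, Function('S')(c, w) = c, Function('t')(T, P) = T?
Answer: Rational(-207386362, 7059) ≈ -29379.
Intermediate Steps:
Function('R')(q, O) = O
Function('E')(y, f) = 0 (Function('E')(y, f) = Add(y, Mul(-1, y)) = 0)
K = -5054 (K = Add(41, Mul(-1, 5095)) = Add(41, -5095) = -5054)
Add(Add(-24325, K), Pow(Add(-7059, Function('E')(162, -143)), -1)) = Add(Add(-24325, -5054), Pow(Add(-7059, 0), -1)) = Add(-29379, Pow(-7059, -1)) = Add(-29379, Rational(-1, 7059)) = Rational(-207386362, 7059)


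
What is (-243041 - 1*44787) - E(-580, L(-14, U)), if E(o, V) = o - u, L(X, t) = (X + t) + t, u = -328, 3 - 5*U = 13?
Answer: -287576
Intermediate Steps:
U = -2 (U = ⅗ - ⅕*13 = ⅗ - 13/5 = -2)
L(X, t) = X + 2*t
E(o, V) = 328 + o (E(o, V) = o - 1*(-328) = o + 328 = 328 + o)
(-243041 - 1*44787) - E(-580, L(-14, U)) = (-243041 - 1*44787) - (328 - 580) = (-243041 - 44787) - 1*(-252) = -287828 + 252 = -287576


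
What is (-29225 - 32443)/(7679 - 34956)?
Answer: 61668/27277 ≈ 2.2608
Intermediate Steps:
(-29225 - 32443)/(7679 - 34956) = -61668/(-27277) = -61668*(-1/27277) = 61668/27277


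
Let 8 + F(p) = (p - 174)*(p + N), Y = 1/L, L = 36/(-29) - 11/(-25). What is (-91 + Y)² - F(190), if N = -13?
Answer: 1919258952/337561 ≈ 5685.7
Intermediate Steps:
L = -581/725 (L = 36*(-1/29) - 11*(-1/25) = -36/29 + 11/25 = -581/725 ≈ -0.80138)
Y = -725/581 (Y = 1/(-581/725) = -725/581 ≈ -1.2478)
F(p) = -8 + (-174 + p)*(-13 + p) (F(p) = -8 + (p - 174)*(p - 13) = -8 + (-174 + p)*(-13 + p))
(-91 + Y)² - F(190) = (-91 - 725/581)² - (2254 + 190² - 187*190) = (-53596/581)² - (2254 + 36100 - 35530) = 2872531216/337561 - 1*2824 = 2872531216/337561 - 2824 = 1919258952/337561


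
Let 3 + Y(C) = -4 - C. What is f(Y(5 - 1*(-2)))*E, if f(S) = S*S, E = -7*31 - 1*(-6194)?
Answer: 1171492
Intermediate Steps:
E = 5977 (E = -217 + 6194 = 5977)
Y(C) = -7 - C (Y(C) = -3 + (-4 - C) = -7 - C)
f(S) = S²
f(Y(5 - 1*(-2)))*E = (-7 - (5 - 1*(-2)))²*5977 = (-7 - (5 + 2))²*5977 = (-7 - 1*7)²*5977 = (-7 - 7)²*5977 = (-14)²*5977 = 196*5977 = 1171492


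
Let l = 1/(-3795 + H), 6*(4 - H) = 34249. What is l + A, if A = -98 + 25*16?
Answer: 17212484/56995 ≈ 302.00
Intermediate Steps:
H = -34225/6 (H = 4 - ⅙*34249 = 4 - 34249/6 = -34225/6 ≈ -5704.2)
l = -6/56995 (l = 1/(-3795 - 34225/6) = 1/(-56995/6) = -6/56995 ≈ -0.00010527)
A = 302 (A = -98 + 400 = 302)
l + A = -6/56995 + 302 = 17212484/56995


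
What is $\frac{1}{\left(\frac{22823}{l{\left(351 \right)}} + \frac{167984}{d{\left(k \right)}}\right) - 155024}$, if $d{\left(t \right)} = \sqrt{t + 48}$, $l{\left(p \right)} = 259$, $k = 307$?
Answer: $- \frac{3689605094385}{569759279756952659} - \frac{11268534704 \sqrt{355}}{569759279756952659} \approx -6.8484 \cdot 10^{-6}$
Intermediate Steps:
$d{\left(t \right)} = \sqrt{48 + t}$
$\frac{1}{\left(\frac{22823}{l{\left(351 \right)}} + \frac{167984}{d{\left(k \right)}}\right) - 155024} = \frac{1}{\left(\frac{22823}{259} + \frac{167984}{\sqrt{48 + 307}}\right) - 155024} = \frac{1}{\left(22823 \cdot \frac{1}{259} + \frac{167984}{\sqrt{355}}\right) - 155024} = \frac{1}{\left(\frac{22823}{259} + 167984 \frac{\sqrt{355}}{355}\right) - 155024} = \frac{1}{\left(\frac{22823}{259} + \frac{167984 \sqrt{355}}{355}\right) - 155024} = \frac{1}{- \frac{40128393}{259} + \frac{167984 \sqrt{355}}{355}}$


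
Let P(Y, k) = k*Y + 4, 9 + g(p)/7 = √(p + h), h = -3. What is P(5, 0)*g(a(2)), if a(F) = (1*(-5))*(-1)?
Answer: -252 + 28*√2 ≈ -212.40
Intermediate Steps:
a(F) = 5 (a(F) = -5*(-1) = 5)
g(p) = -63 + 7*√(-3 + p) (g(p) = -63 + 7*√(p - 3) = -63 + 7*√(-3 + p))
P(Y, k) = 4 + Y*k (P(Y, k) = Y*k + 4 = 4 + Y*k)
P(5, 0)*g(a(2)) = (4 + 5*0)*(-63 + 7*√(-3 + 5)) = (4 + 0)*(-63 + 7*√2) = 4*(-63 + 7*√2) = -252 + 28*√2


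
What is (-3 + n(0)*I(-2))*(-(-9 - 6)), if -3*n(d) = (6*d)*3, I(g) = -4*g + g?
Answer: -45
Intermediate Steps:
I(g) = -3*g
n(d) = -6*d (n(d) = -6*d*3/3 = -6*d)
(-3 + n(0)*I(-2))*(-(-9 - 6)) = (-3 + (-6*0)*(-3*(-2)))*(-(-9 - 6)) = (-3 + 0*6)*(-1*(-15)) = (-3 + 0)*15 = -3*15 = -45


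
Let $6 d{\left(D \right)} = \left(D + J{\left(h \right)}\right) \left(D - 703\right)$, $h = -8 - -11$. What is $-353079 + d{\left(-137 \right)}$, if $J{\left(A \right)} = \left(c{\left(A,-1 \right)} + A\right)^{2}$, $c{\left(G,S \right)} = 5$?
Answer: $-342859$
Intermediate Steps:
$h = 3$ ($h = -8 + 11 = 3$)
$J{\left(A \right)} = \left(5 + A\right)^{2}$
$d{\left(D \right)} = \frac{\left(-703 + D\right) \left(64 + D\right)}{6}$ ($d{\left(D \right)} = \frac{\left(D + \left(5 + 3\right)^{2}\right) \left(D - 703\right)}{6} = \frac{\left(D + 8^{2}\right) \left(-703 + D\right)}{6} = \frac{\left(D + 64\right) \left(-703 + D\right)}{6} = \frac{\left(64 + D\right) \left(-703 + D\right)}{6} = \frac{\left(-703 + D\right) \left(64 + D\right)}{6}$)
$-353079 + d{\left(-137 \right)} = -353079 - \left(- \frac{42551}{6} - \frac{18769}{6}\right) = -353079 + \left(- \frac{22496}{3} + \frac{29181}{2} + \frac{1}{6} \cdot 18769\right) = -353079 + \left(- \frac{22496}{3} + \frac{29181}{2} + \frac{18769}{6}\right) = -353079 + 10220 = -342859$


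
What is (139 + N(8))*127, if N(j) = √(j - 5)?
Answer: 17653 + 127*√3 ≈ 17873.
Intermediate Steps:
N(j) = √(-5 + j)
(139 + N(8))*127 = (139 + √(-5 + 8))*127 = (139 + √3)*127 = 17653 + 127*√3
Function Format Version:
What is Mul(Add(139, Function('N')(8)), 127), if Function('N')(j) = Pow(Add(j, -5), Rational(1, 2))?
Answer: Add(17653, Mul(127, Pow(3, Rational(1, 2)))) ≈ 17873.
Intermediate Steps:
Function('N')(j) = Pow(Add(-5, j), Rational(1, 2))
Mul(Add(139, Function('N')(8)), 127) = Mul(Add(139, Pow(Add(-5, 8), Rational(1, 2))), 127) = Mul(Add(139, Pow(3, Rational(1, 2))), 127) = Add(17653, Mul(127, Pow(3, Rational(1, 2))))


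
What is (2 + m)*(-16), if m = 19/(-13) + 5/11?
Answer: -2272/143 ≈ -15.888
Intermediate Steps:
m = -144/143 (m = 19*(-1/13) + 5*(1/11) = -19/13 + 5/11 = -144/143 ≈ -1.0070)
(2 + m)*(-16) = (2 - 144/143)*(-16) = (142/143)*(-16) = -2272/143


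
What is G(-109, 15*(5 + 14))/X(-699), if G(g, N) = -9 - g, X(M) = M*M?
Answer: 100/488601 ≈ 0.00020467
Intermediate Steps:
X(M) = M**2
G(-109, 15*(5 + 14))/X(-699) = (-9 - 1*(-109))/((-699)**2) = (-9 + 109)/488601 = 100*(1/488601) = 100/488601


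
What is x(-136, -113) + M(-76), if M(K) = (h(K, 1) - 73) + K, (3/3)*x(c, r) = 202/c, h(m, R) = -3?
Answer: -10437/68 ≈ -153.49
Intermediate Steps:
x(c, r) = 202/c
M(K) = -76 + K (M(K) = (-3 - 73) + K = -76 + K)
x(-136, -113) + M(-76) = 202/(-136) + (-76 - 76) = 202*(-1/136) - 152 = -101/68 - 152 = -10437/68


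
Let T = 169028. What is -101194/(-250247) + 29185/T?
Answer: 24408078127/42298749916 ≈ 0.57704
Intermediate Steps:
-101194/(-250247) + 29185/T = -101194/(-250247) + 29185/169028 = -101194*(-1/250247) + 29185*(1/169028) = 101194/250247 + 29185/169028 = 24408078127/42298749916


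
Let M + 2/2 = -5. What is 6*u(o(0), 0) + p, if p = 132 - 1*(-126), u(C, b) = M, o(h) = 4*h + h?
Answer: 222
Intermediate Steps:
o(h) = 5*h
M = -6 (M = -1 - 5 = -6)
u(C, b) = -6
p = 258 (p = 132 + 126 = 258)
6*u(o(0), 0) + p = 6*(-6) + 258 = -36 + 258 = 222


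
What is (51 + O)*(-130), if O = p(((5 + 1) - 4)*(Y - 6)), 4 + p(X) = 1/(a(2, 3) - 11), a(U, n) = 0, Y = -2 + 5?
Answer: -67080/11 ≈ -6098.2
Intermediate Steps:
Y = 3
p(X) = -45/11 (p(X) = -4 + 1/(0 - 11) = -4 + 1/(-11) = -4 - 1/11 = -45/11)
O = -45/11 ≈ -4.0909
(51 + O)*(-130) = (51 - 45/11)*(-130) = (516/11)*(-130) = -67080/11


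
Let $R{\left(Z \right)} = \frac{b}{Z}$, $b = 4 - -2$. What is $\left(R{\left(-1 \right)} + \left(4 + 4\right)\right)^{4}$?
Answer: $16$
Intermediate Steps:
$b = 6$ ($b = 4 + 2 = 6$)
$R{\left(Z \right)} = \frac{6}{Z}$
$\left(R{\left(-1 \right)} + \left(4 + 4\right)\right)^{4} = \left(\frac{6}{-1} + \left(4 + 4\right)\right)^{4} = \left(6 \left(-1\right) + 8\right)^{4} = \left(-6 + 8\right)^{4} = 2^{4} = 16$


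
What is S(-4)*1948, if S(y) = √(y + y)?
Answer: 3896*I*√2 ≈ 5509.8*I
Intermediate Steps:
S(y) = √2*√y (S(y) = √(2*y) = √2*√y)
S(-4)*1948 = (√2*√(-4))*1948 = (√2*(2*I))*1948 = (2*I*√2)*1948 = 3896*I*√2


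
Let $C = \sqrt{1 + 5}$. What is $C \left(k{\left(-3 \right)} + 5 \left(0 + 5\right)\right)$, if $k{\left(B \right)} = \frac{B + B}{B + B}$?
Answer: $26 \sqrt{6} \approx 63.687$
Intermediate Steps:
$C = \sqrt{6} \approx 2.4495$
$k{\left(B \right)} = 1$ ($k{\left(B \right)} = \frac{2 B}{2 B} = 2 B \frac{1}{2 B} = 1$)
$C \left(k{\left(-3 \right)} + 5 \left(0 + 5\right)\right) = \sqrt{6} \left(1 + 5 \left(0 + 5\right)\right) = \sqrt{6} \left(1 + 5 \cdot 5\right) = \sqrt{6} \left(1 + 25\right) = \sqrt{6} \cdot 26 = 26 \sqrt{6}$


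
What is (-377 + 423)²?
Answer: 2116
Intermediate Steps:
(-377 + 423)² = 46² = 2116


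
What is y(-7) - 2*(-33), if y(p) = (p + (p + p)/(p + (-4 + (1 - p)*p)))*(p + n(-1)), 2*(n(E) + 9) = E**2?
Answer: 22949/134 ≈ 171.26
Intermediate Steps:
n(E) = -9 + E**2/2
y(p) = (-17/2 + p)*(p + 2*p/(-4 + p + p*(1 - p))) (y(p) = (p + (p + p)/(p + (-4 + (1 - p)*p)))*(p + (-9 + (1/2)*(-1)**2)) = (p + (2*p)/(p + (-4 + p*(1 - p))))*(p + (-9 + (1/2)*1)) = (p + (2*p)/(-4 + p + p*(1 - p)))*(p + (-9 + 1/2)) = (p + 2*p/(-4 + p + p*(1 - p)))*(p - 17/2) = (p + 2*p/(-4 + p + p*(1 - p)))*(-17/2 + p) = (-17/2 + p)*(p + 2*p/(-4 + p + p*(1 - p))))
y(-7) - 2*(-33) = (1/2)*(-7)*(-34 - 21*(-7)**2 + 2*(-7)**3 + 38*(-7))/(4 + (-7)**2 - 2*(-7)) - 2*(-33) = (1/2)*(-7)*(-34 - 21*49 + 2*(-343) - 266)/(4 + 49 + 14) + 66 = (1/2)*(-7)*(-34 - 1029 - 686 - 266)/67 + 66 = (1/2)*(-7)*(1/67)*(-2015) + 66 = 14105/134 + 66 = 22949/134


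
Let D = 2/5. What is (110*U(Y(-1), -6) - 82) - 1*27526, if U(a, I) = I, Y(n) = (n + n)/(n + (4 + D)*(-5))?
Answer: -28268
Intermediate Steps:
D = ⅖ (D = 2*(⅕) = ⅖ ≈ 0.40000)
Y(n) = 2*n/(-22 + n) (Y(n) = (n + n)/(n + (4 + ⅖)*(-5)) = (2*n)/(n + (22/5)*(-5)) = (2*n)/(n - 22) = (2*n)/(-22 + n) = 2*n/(-22 + n))
(110*U(Y(-1), -6) - 82) - 1*27526 = (110*(-6) - 82) - 1*27526 = (-660 - 82) - 27526 = -742 - 27526 = -28268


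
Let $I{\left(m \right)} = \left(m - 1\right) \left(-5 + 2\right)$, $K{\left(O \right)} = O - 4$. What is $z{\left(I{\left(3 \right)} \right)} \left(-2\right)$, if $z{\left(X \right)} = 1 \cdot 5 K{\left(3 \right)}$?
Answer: $10$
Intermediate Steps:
$K{\left(O \right)} = -4 + O$
$I{\left(m \right)} = 3 - 3 m$ ($I{\left(m \right)} = \left(-1 + m\right) \left(-3\right) = 3 - 3 m$)
$z{\left(X \right)} = -5$ ($z{\left(X \right)} = 1 \cdot 5 \left(-4 + 3\right) = 5 \left(-1\right) = -5$)
$z{\left(I{\left(3 \right)} \right)} \left(-2\right) = \left(-5\right) \left(-2\right) = 10$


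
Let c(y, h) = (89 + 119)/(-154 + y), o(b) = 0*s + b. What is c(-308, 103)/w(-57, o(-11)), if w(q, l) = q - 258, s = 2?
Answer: 104/72765 ≈ 0.0014293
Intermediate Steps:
o(b) = b (o(b) = 0*2 + b = 0 + b = b)
w(q, l) = -258 + q
c(y, h) = 208/(-154 + y)
c(-308, 103)/w(-57, o(-11)) = (208/(-154 - 308))/(-258 - 57) = (208/(-462))/(-315) = (208*(-1/462))*(-1/315) = -104/231*(-1/315) = 104/72765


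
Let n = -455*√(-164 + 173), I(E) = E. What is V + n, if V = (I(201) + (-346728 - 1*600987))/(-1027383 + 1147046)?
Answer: -164287509/119663 ≈ -1372.9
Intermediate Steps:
n = -1365 (n = -455*√9 = -455*3 = -1365)
V = -947514/119663 (V = (201 + (-346728 - 1*600987))/(-1027383 + 1147046) = (201 + (-346728 - 600987))/119663 = (201 - 947715)*(1/119663) = -947514*1/119663 = -947514/119663 ≈ -7.9182)
V + n = -947514/119663 - 1365 = -164287509/119663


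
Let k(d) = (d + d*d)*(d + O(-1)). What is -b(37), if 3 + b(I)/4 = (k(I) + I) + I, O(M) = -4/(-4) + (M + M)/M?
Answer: -225244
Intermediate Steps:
O(M) = 3 (O(M) = -4*(-¼) + (2*M)/M = 1 + 2 = 3)
k(d) = (3 + d)*(d + d²) (k(d) = (d + d*d)*(d + 3) = (d + d²)*(3 + d) = (3 + d)*(d + d²))
b(I) = -12 + 8*I + 4*I*(3 + I² + 4*I) (b(I) = -12 + 4*((I*(3 + I² + 4*I) + I) + I) = -12 + 4*((I + I*(3 + I² + 4*I)) + I) = -12 + 4*(2*I + I*(3 + I² + 4*I)) = -12 + (8*I + 4*I*(3 + I² + 4*I)) = -12 + 8*I + 4*I*(3 + I² + 4*I))
-b(37) = -(-12 + 4*37³ + 16*37² + 20*37) = -(-12 + 4*50653 + 16*1369 + 740) = -(-12 + 202612 + 21904 + 740) = -1*225244 = -225244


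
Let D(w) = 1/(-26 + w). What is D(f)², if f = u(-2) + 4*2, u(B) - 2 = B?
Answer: 1/324 ≈ 0.0030864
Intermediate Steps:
u(B) = 2 + B
f = 8 (f = (2 - 2) + 4*2 = 0 + 8 = 8)
D(f)² = (1/(-26 + 8))² = (1/(-18))² = (-1/18)² = 1/324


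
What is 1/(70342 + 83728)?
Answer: 1/154070 ≈ 6.4906e-6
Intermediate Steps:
1/(70342 + 83728) = 1/154070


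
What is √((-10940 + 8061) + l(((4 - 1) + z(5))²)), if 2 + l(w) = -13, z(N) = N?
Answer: I*√2894 ≈ 53.796*I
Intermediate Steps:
l(w) = -15 (l(w) = -2 - 13 = -15)
√((-10940 + 8061) + l(((4 - 1) + z(5))²)) = √((-10940 + 8061) - 15) = √(-2879 - 15) = √(-2894) = I*√2894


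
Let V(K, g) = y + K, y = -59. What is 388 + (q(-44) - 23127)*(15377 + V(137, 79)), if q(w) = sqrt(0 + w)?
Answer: -357427397 + 30910*I*sqrt(11) ≈ -3.5743e+8 + 1.0252e+5*I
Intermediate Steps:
q(w) = sqrt(w)
V(K, g) = -59 + K
388 + (q(-44) - 23127)*(15377 + V(137, 79)) = 388 + (sqrt(-44) - 23127)*(15377 + (-59 + 137)) = 388 + (2*I*sqrt(11) - 23127)*(15377 + 78) = 388 + (-23127 + 2*I*sqrt(11))*15455 = 388 + (-357427785 + 30910*I*sqrt(11)) = -357427397 + 30910*I*sqrt(11)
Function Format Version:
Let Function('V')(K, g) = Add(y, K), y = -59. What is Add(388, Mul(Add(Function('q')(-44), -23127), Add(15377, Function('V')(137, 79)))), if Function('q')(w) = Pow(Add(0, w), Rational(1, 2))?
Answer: Add(-357427397, Mul(30910, I, Pow(11, Rational(1, 2)))) ≈ Add(-3.5743e+8, Mul(1.0252e+5, I))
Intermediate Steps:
Function('q')(w) = Pow(w, Rational(1, 2))
Function('V')(K, g) = Add(-59, K)
Add(388, Mul(Add(Function('q')(-44), -23127), Add(15377, Function('V')(137, 79)))) = Add(388, Mul(Add(Pow(-44, Rational(1, 2)), -23127), Add(15377, Add(-59, 137)))) = Add(388, Mul(Add(Mul(2, I, Pow(11, Rational(1, 2))), -23127), Add(15377, 78))) = Add(388, Mul(Add(-23127, Mul(2, I, Pow(11, Rational(1, 2)))), 15455)) = Add(388, Add(-357427785, Mul(30910, I, Pow(11, Rational(1, 2))))) = Add(-357427397, Mul(30910, I, Pow(11, Rational(1, 2))))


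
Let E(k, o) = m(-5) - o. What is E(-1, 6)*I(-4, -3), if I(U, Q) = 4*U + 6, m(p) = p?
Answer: 110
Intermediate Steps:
E(k, o) = -5 - o
I(U, Q) = 6 + 4*U
E(-1, 6)*I(-4, -3) = (-5 - 1*6)*(6 + 4*(-4)) = (-5 - 6)*(6 - 16) = -11*(-10) = 110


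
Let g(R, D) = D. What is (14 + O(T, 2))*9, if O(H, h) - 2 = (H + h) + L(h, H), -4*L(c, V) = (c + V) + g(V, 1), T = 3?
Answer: 351/2 ≈ 175.50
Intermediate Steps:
L(c, V) = -¼ - V/4 - c/4 (L(c, V) = -((c + V) + 1)/4 = -((V + c) + 1)/4 = -(1 + V + c)/4 = -¼ - V/4 - c/4)
O(H, h) = 7/4 + 3*H/4 + 3*h/4 (O(H, h) = 2 + ((H + h) + (-¼ - H/4 - h/4)) = 2 + (-¼ + 3*H/4 + 3*h/4) = 7/4 + 3*H/4 + 3*h/4)
(14 + O(T, 2))*9 = (14 + (7/4 + (¾)*3 + (¾)*2))*9 = (14 + (7/4 + 9/4 + 3/2))*9 = (14 + 11/2)*9 = (39/2)*9 = 351/2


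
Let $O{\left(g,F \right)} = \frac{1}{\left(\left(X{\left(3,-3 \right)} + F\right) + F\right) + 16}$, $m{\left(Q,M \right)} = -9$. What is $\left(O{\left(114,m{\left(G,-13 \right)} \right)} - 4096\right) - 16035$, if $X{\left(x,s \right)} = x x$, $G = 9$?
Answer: $- \frac{140916}{7} \approx -20131.0$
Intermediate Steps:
$X{\left(x,s \right)} = x^{2}$
$O{\left(g,F \right)} = \frac{1}{25 + 2 F}$ ($O{\left(g,F \right)} = \frac{1}{\left(\left(3^{2} + F\right) + F\right) + 16} = \frac{1}{\left(\left(9 + F\right) + F\right) + 16} = \frac{1}{\left(9 + 2 F\right) + 16} = \frac{1}{25 + 2 F}$)
$\left(O{\left(114,m{\left(G,-13 \right)} \right)} - 4096\right) - 16035 = \left(\frac{1}{25 + 2 \left(-9\right)} - 4096\right) - 16035 = \left(\frac{1}{25 - 18} - 4096\right) - 16035 = \left(\frac{1}{7} - 4096\right) - 16035 = - \frac{28671}{7} - 16035 = - \frac{140916}{7}$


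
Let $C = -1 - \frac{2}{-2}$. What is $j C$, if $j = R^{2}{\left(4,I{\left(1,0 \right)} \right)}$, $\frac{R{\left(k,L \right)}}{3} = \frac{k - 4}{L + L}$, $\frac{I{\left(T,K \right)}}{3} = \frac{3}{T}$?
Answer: $0$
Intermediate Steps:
$I{\left(T,K \right)} = \frac{9}{T}$ ($I{\left(T,K \right)} = 3 \frac{3}{T} = \frac{9}{T}$)
$R{\left(k,L \right)} = \frac{3 \left(-4 + k\right)}{2 L}$ ($R{\left(k,L \right)} = 3 \frac{k - 4}{L + L} = 3 \frac{-4 + k}{2 L} = \frac{3 \left(-4 + k\right)}{2 L}$)
$j = 0$ ($j = \left(\frac{3 \left(-4 + 4\right)}{2 \cdot \frac{9}{1}}\right)^{2} = \left(\frac{3}{2} \frac{1}{9 \cdot 1} \cdot 0\right)^{2} = \left(\frac{3}{2} \cdot \frac{1}{9} \cdot 0\right)^{2} = 0^{2} = 0$)
$C = 0$ ($C = -1 - 2 \left(- \frac{1}{2}\right) = -1 - -1 = -1 + 1 = 0$)
$j C = 0 \cdot 0 = 0$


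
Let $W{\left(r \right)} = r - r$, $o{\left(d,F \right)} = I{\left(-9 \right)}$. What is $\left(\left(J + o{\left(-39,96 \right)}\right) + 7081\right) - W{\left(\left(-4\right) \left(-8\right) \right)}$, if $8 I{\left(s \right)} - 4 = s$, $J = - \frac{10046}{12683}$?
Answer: $\frac{718322801}{101464} \approx 7079.6$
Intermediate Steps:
$J = - \frac{10046}{12683}$ ($J = \left(-10046\right) \frac{1}{12683} = - \frac{10046}{12683} \approx -0.79208$)
$I{\left(s \right)} = \frac{1}{2} + \frac{s}{8}$
$o{\left(d,F \right)} = - \frac{5}{8}$ ($o{\left(d,F \right)} = \frac{1}{2} + \frac{1}{8} \left(-9\right) = \frac{1}{2} - \frac{9}{8} = - \frac{5}{8}$)
$W{\left(r \right)} = 0$
$\left(\left(J + o{\left(-39,96 \right)}\right) + 7081\right) - W{\left(\left(-4\right) \left(-8\right) \right)} = \left(\left(- \frac{10046}{12683} - \frac{5}{8}\right) + 7081\right) - 0 = \left(- \frac{143783}{101464} + 7081\right) + 0 = \frac{718322801}{101464} + 0 = \frac{718322801}{101464}$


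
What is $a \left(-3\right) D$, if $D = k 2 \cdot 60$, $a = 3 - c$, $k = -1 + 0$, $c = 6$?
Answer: $-1080$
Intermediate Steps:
$k = -1$
$a = -3$ ($a = 3 - 6 = -3$)
$D = -120$ ($D = \left(-1\right) 2 \cdot 60 = \left(-2\right) 60 = -120$)
$a \left(-3\right) D = \left(-3\right) \left(-3\right) \left(-120\right) = 9 \left(-120\right) = -1080$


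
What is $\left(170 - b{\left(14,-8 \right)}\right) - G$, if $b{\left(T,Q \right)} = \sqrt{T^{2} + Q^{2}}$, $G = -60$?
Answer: $230 - 2 \sqrt{65} \approx 213.88$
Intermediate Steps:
$b{\left(T,Q \right)} = \sqrt{Q^{2} + T^{2}}$
$\left(170 - b{\left(14,-8 \right)}\right) - G = \left(170 - \sqrt{\left(-8\right)^{2} + 14^{2}}\right) - -60 = \left(170 - \sqrt{64 + 196}\right) + 60 = \left(170 - \sqrt{260}\right) + 60 = \left(170 - 2 \sqrt{65}\right) + 60 = 230 - 2 \sqrt{65}$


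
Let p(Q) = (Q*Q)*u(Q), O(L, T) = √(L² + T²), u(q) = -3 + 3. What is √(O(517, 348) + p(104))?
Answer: 388393^(¼) ≈ 24.964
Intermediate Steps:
u(q) = 0
p(Q) = 0 (p(Q) = (Q*Q)*0 = Q²*0 = 0)
√(O(517, 348) + p(104)) = √(√(517² + 348²) + 0) = √(√(267289 + 121104) + 0) = √(√388393 + 0) = √(√388393) = 388393^(¼)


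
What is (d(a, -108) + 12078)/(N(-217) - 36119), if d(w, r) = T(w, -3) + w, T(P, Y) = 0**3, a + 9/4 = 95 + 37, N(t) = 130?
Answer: -48831/143956 ≈ -0.33921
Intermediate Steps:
a = 519/4 (a = -9/4 + (95 + 37) = -9/4 + 132 = 519/4 ≈ 129.75)
T(P, Y) = 0
d(w, r) = w (d(w, r) = 0 + w = w)
(d(a, -108) + 12078)/(N(-217) - 36119) = (519/4 + 12078)/(130 - 36119) = (48831/4)/(-35989) = (48831/4)*(-1/35989) = -48831/143956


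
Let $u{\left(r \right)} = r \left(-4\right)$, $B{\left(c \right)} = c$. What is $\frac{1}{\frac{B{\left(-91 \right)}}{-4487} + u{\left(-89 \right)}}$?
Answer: $\frac{641}{228209} \approx 0.0028088$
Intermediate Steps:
$u{\left(r \right)} = - 4 r$
$\frac{1}{\frac{B{\left(-91 \right)}}{-4487} + u{\left(-89 \right)}} = \frac{1}{- \frac{91}{-4487} - -356} = \frac{1}{\left(-91\right) \left(- \frac{1}{4487}\right) + 356} = \frac{1}{\frac{13}{641} + 356} = \frac{1}{\frac{228209}{641}} = \frac{641}{228209}$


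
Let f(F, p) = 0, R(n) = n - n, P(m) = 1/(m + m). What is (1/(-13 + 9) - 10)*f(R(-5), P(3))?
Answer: 0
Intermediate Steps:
P(m) = 1/(2*m)
R(n) = 0
(1/(-13 + 9) - 10)*f(R(-5), P(3)) = (1/(-13 + 9) - 10)*0 = (1/(-4) - 10)*0 = (-1/4 - 10)*0 = -41/4*0 = 0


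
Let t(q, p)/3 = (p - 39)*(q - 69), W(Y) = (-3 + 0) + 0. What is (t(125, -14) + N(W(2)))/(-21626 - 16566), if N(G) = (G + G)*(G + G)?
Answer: 2217/9548 ≈ 0.23220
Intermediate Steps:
W(Y) = -3 (W(Y) = -3 + 0 = -3)
t(q, p) = 3*(-69 + q)*(-39 + p) (t(q, p) = 3*((p - 39)*(q - 69)) = 3*((-39 + p)*(-69 + q)) = 3*((-69 + q)*(-39 + p)) = 3*(-69 + q)*(-39 + p))
N(G) = 4*G**2 (N(G) = (2*G)*(2*G) = 4*G**2)
(t(125, -14) + N(W(2)))/(-21626 - 16566) = ((8073 - 207*(-14) - 117*125 + 3*(-14)*125) + 4*(-3)**2)/(-21626 - 16566) = ((8073 + 2898 - 14625 - 5250) + 4*9)/(-38192) = (-8904 + 36)*(-1/38192) = -8868*(-1/38192) = 2217/9548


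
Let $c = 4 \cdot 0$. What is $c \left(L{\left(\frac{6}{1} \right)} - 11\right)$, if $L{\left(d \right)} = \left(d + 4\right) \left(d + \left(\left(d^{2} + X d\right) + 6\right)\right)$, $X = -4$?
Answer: $0$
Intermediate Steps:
$L{\left(d \right)} = \left(4 + d\right) \left(6 + d^{2} - 3 d\right)$ ($L{\left(d \right)} = \left(d + 4\right) \left(d + \left(\left(d^{2} - 4 d\right) + 6\right)\right) = \left(4 + d\right) \left(d + \left(6 + d^{2} - 4 d\right)\right) = \left(4 + d\right) \left(6 + d^{2} - 3 d\right)$)
$c = 0$
$c \left(L{\left(\frac{6}{1} \right)} - 11\right) = 0 \left(\left(24 + \left(\frac{6}{1}\right)^{2} + \left(\frac{6}{1}\right)^{3} - 6 \cdot \frac{6}{1}\right) - 11\right) = 0 \left(\left(24 + \left(6 \cdot 1\right)^{2} + \left(6 \cdot 1\right)^{3} - 6 \cdot 6 \cdot 1\right) - 11\right) = 0 \left(\left(24 + 6^{2} + 6^{3} - 36\right) - 11\right) = 0 \left(\left(24 + 36 + 216 - 36\right) - 11\right) = 0 \left(240 - 11\right) = 0 \cdot 229 = 0$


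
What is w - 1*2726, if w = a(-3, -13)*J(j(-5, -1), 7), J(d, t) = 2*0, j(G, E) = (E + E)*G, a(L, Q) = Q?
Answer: -2726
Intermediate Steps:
j(G, E) = 2*E*G (j(G, E) = (2*E)*G = 2*E*G)
J(d, t) = 0
w = 0 (w = -13*0 = 0)
w - 1*2726 = 0 - 1*2726 = 0 - 2726 = -2726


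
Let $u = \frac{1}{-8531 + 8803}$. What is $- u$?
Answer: $- \frac{1}{272} \approx -0.0036765$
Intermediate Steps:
$u = \frac{1}{272} \approx 0.0036765$
$- u = \left(-1\right) \frac{1}{272} = - \frac{1}{272}$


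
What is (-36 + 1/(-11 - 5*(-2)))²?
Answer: 1369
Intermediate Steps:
(-36 + 1/(-11 - 5*(-2)))² = (-36 + 1/(-11 + 10))² = (-36 + 1/(-1))² = (-36 - 1)² = (-37)² = 1369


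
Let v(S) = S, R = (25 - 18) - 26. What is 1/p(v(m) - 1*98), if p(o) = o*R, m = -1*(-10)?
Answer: 1/1672 ≈ 0.00059809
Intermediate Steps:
R = -19 (R = 7 - 26 = -19)
m = 10
p(o) = -19*o (p(o) = o*(-19) = -19*o)
1/p(v(m) - 1*98) = 1/(-19*(10 - 1*98)) = 1/(-19*(10 - 98)) = 1/(-19*(-88)) = 1/1672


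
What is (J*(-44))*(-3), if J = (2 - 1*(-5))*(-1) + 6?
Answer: -132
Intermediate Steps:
J = -1 (J = (2 + 5)*(-1) + 6 = 7*(-1) + 6 = -7 + 6 = -1)
(J*(-44))*(-3) = -1*(-44)*(-3) = 44*(-3) = -132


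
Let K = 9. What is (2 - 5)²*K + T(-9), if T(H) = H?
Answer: 72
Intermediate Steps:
(2 - 5)²*K + T(-9) = (2 - 5)²*9 - 9 = (-3)²*9 - 9 = 9*9 - 9 = 81 - 9 = 72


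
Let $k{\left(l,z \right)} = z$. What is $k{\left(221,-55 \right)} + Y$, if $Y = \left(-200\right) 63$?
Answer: $-12655$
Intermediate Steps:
$Y = -12600$
$k{\left(221,-55 \right)} + Y = -55 - 12600 = -12655$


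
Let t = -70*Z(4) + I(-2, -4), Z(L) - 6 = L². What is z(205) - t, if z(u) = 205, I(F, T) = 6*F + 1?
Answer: 1756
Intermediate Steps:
I(F, T) = 1 + 6*F
Z(L) = 6 + L²
t = -1551 (t = -70*(6 + 4²) + (1 + 6*(-2)) = -70*(6 + 16) + (1 - 12) = -70*22 - 11 = -1540 - 11 = -1551)
z(205) - t = 205 - 1*(-1551) = 205 + 1551 = 1756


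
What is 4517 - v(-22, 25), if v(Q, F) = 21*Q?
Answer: 4979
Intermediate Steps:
4517 - v(-22, 25) = 4517 - 21*(-22) = 4517 - 1*(-462) = 4517 + 462 = 4979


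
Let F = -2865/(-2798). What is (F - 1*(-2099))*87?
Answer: 511200429/2798 ≈ 1.8270e+5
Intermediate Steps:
F = 2865/2798 (F = -2865*(-1/2798) = 2865/2798 ≈ 1.0239)
(F - 1*(-2099))*87 = (2865/2798 - 1*(-2099))*87 = (2865/2798 + 2099)*87 = (5875867/2798)*87 = 511200429/2798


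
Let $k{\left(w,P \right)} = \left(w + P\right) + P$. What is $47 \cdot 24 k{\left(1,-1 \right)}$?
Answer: $-1128$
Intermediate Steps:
$k{\left(w,P \right)} = w + 2 P$ ($k{\left(w,P \right)} = \left(P + w\right) + P = w + 2 P$)
$47 \cdot 24 k{\left(1,-1 \right)} = 47 \cdot 24 \left(1 + 2 \left(-1\right)\right) = 1128 \left(1 - 2\right) = 1128 \left(-1\right) = -1128$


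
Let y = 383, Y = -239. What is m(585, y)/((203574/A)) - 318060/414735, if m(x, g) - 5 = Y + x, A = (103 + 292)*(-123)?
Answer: -158608080837/1876205842 ≈ -84.537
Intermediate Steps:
A = -48585 (A = 395*(-123) = -48585)
m(x, g) = -234 + x (m(x, g) = 5 + (-239 + x) = -234 + x)
m(585, y)/((203574/A)) - 318060/414735 = (-234 + 585)/((203574/(-48585))) - 318060/414735 = 351/((203574*(-1/48585))) - 318060*1/414735 = 351/(-67858/16195) - 21204/27649 = 351*(-16195/67858) - 21204/27649 = -5684445/67858 - 21204/27649 = -158608080837/1876205842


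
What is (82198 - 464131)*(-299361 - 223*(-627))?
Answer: 60933590820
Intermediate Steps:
(82198 - 464131)*(-299361 - 223*(-627)) = -381933*(-299361 + 139821) = -381933*(-159540) = 60933590820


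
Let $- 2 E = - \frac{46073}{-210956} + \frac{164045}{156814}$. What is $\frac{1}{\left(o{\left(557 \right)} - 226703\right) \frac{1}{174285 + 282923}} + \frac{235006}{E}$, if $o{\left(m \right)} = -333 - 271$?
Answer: $- \frac{3658673839547302712}{9843185719509} \approx -3.717 \cdot 10^{5}$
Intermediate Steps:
$o{\left(m \right)} = -604$ ($o{\left(m \right)} = -333 - 271 = -604$)
$E = - \frac{129910461}{205471144}$ ($E = - \frac{- \frac{46073}{-210956} + \frac{164045}{156814}}{2} = - \frac{\left(-46073\right) \left(- \frac{1}{210956}\right) + 164045 \cdot \frac{1}{156814}}{2} = - \frac{\frac{46073}{210956} + \frac{23435}{22402}}{2} = \left(- \frac{1}{2}\right) \frac{129910461}{102735572} = - \frac{129910461}{205471144} \approx -0.63226$)
$\frac{1}{\left(o{\left(557 \right)} - 226703\right) \frac{1}{174285 + 282923}} + \frac{235006}{E} = \frac{1}{\left(-604 - 226703\right) \frac{1}{174285 + 282923}} + \frac{235006}{- \frac{129910461}{205471144}} = \frac{1}{\left(-227307\right) \frac{1}{457208}} + 235006 \left(- \frac{205471144}{129910461}\right) = - \frac{\frac{1}{\frac{1}{457208}}}{227307} - \frac{48286951666864}{129910461} = \left(- \frac{1}{227307}\right) 457208 - \frac{48286951666864}{129910461} = - \frac{457208}{227307} - \frac{48286951666864}{129910461} = - \frac{3658673839547302712}{9843185719509}$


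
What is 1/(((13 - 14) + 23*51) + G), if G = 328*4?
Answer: 1/2484 ≈ 0.00040258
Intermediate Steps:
G = 1312
1/(((13 - 14) + 23*51) + G) = 1/(((13 - 14) + 23*51) + 1312) = 1/((-1 + 1173) + 1312) = 1/(1172 + 1312) = 1/2484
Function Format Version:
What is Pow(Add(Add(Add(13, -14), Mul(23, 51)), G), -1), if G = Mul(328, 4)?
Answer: Rational(1, 2484) ≈ 0.00040258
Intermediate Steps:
G = 1312
Pow(Add(Add(Add(13, -14), Mul(23, 51)), G), -1) = Pow(Add(Add(Add(13, -14), Mul(23, 51)), 1312), -1) = Pow(Add(Add(-1, 1173), 1312), -1) = Pow(Add(1172, 1312), -1) = Pow(2484, -1) = Rational(1, 2484)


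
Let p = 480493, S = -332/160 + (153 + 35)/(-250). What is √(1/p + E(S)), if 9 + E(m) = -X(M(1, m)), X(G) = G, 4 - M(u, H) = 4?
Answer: 2*I*√519465306737/480493 ≈ 3.0*I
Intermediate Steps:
M(u, H) = 0 (M(u, H) = 4 - 1*4 = 4 - 4 = 0)
S = -2827/1000 (S = -332*1/160 + 188*(-1/250) = -83/40 - 94/125 = -2827/1000 ≈ -2.8270)
E(m) = -9 (E(m) = -9 - 1*0 = -9 + 0 = -9)
√(1/p + E(S)) = √(1/480493 - 9) = √(-4324436/480493) = 2*I*√519465306737/480493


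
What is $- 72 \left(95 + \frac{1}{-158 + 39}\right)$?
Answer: $- \frac{813888}{119} \approx -6839.4$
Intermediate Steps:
$- 72 \left(95 + \frac{1}{-158 + 39}\right) = - 72 \left(95 + \frac{1}{-119}\right) = - 72 \left(95 - \frac{1}{119}\right) = \left(-72\right) \frac{11304}{119} = - \frac{813888}{119}$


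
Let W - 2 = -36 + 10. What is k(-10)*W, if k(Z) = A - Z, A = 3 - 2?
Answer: -264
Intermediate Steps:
W = -24 (W = 2 + (-36 + 10) = 2 - 26 = -24)
A = 1
k(Z) = 1 - Z
k(-10)*W = (1 - 1*(-10))*(-24) = (1 + 10)*(-24) = 11*(-24) = -264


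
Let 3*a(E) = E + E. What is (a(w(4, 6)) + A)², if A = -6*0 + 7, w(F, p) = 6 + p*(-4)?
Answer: 25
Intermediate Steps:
w(F, p) = 6 - 4*p
a(E) = 2*E/3 (a(E) = (E + E)/3 = (2*E)/3 = 2*E/3)
A = 7 (A = 0 + 7 = 7)
(a(w(4, 6)) + A)² = (2*(6 - 4*6)/3 + 7)² = (2*(6 - 24)/3 + 7)² = ((⅔)*(-18) + 7)² = (-12 + 7)² = (-5)² = 25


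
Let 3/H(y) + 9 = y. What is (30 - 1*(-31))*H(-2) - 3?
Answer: -216/11 ≈ -19.636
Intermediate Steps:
H(y) = 3/(-9 + y)
(30 - 1*(-31))*H(-2) - 3 = (30 - 1*(-31))*(3/(-9 - 2)) - 3 = (30 + 31)*(3/(-11)) - 3 = 61*(3*(-1/11)) - 3 = 61*(-3/11) - 3 = -183/11 - 3 = -216/11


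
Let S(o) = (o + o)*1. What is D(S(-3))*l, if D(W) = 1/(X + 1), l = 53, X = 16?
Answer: 53/17 ≈ 3.1176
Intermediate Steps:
S(o) = 2*o (S(o) = (2*o)*1 = 2*o)
D(W) = 1/17 (D(W) = 1/(16 + 1) = 1/17)
D(S(-3))*l = (1/17)*53 = 53/17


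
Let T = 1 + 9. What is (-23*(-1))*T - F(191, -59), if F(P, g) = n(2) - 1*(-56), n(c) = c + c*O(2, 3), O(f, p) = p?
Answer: 166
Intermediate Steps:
T = 10
n(c) = 4*c (n(c) = c + c*3 = c + 3*c = 4*c)
F(P, g) = 64 (F(P, g) = 4*2 - 1*(-56) = 8 + 56 = 64)
(-23*(-1))*T - F(191, -59) = -23*(-1)*10 - 1*64 = 23*10 - 64 = 230 - 64 = 166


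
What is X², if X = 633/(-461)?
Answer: 400689/212521 ≈ 1.8854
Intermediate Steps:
X = -633/461 (X = 633*(-1/461) = -633/461 ≈ -1.3731)
X² = (-633/461)² = 400689/212521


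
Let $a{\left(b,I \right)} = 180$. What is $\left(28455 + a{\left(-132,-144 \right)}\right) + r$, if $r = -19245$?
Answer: $9390$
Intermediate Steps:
$\left(28455 + a{\left(-132,-144 \right)}\right) + r = \left(28455 + 180\right) - 19245 = 28635 - 19245 = 9390$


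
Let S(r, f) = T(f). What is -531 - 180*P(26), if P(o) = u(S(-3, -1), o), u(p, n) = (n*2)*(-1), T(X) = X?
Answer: 8829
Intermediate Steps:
S(r, f) = f
u(p, n) = -2*n (u(p, n) = (2*n)*(-1) = -2*n)
P(o) = -2*o
-531 - 180*P(26) = -531 - (-360)*26 = -531 - 180*(-52) = -531 + 9360 = 8829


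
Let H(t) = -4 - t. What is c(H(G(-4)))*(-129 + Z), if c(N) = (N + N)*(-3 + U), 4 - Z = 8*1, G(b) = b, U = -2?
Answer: 0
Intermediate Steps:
Z = -4 (Z = 4 - 8 = -4)
c(N) = -10*N (c(N) = (N + N)*(-3 - 2) = (2*N)*(-5) = -10*N)
c(H(G(-4)))*(-129 + Z) = (-10*(-4 - 1*(-4)))*(-129 - 4) = -10*(-4 + 4)*(-133) = -10*0*(-133) = 0*(-133) = 0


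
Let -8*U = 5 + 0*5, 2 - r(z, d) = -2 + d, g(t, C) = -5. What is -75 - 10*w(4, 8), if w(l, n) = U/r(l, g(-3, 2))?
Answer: -2675/36 ≈ -74.306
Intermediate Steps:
r(z, d) = 4 - d (r(z, d) = 2 - (-2 + d) = 2 + (2 - d) = 4 - d)
U = -5/8 (U = -(5 + 0*5)/8 = -(5 + 0)/8 = -1/8*5 = -5/8 ≈ -0.62500)
w(l, n) = -5/72 (w(l, n) = -5/(8*(4 - 1*(-5))) = -5/(8*(4 + 5)) = -5/8/9 = -5/8*1/9 = -5/72)
-75 - 10*w(4, 8) = -75 - 10*(-5/72) = -75 + 25/36 = -2675/36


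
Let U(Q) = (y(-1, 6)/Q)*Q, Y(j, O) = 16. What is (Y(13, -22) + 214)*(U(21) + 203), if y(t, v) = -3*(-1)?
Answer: 47380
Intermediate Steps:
y(t, v) = 3
U(Q) = 3 (U(Q) = (3/Q)*Q = 3)
(Y(13, -22) + 214)*(U(21) + 203) = (16 + 214)*(3 + 203) = 230*206 = 47380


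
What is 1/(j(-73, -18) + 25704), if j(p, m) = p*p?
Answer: 1/31033 ≈ 3.2224e-5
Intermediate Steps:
j(p, m) = p²
1/(j(-73, -18) + 25704) = 1/((-73)² + 25704) = 1/(5329 + 25704) = 1/31033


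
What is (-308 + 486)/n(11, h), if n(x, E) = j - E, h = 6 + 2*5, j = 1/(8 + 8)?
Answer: -2848/255 ≈ -11.169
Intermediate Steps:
j = 1/16 ≈ 0.062500
h = 16 (h = 6 + 10 = 16)
n(x, E) = 1/16 - E
(-308 + 486)/n(11, h) = (-308 + 486)/(1/16 - 1*16) = 178/(1/16 - 16) = 178/(-255/16) = 178*(-16/255) = -2848/255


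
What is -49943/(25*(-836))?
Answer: 49943/20900 ≈ 2.3896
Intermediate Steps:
-49943/(25*(-836)) = -49943/(-20900) = -49943*(-1/20900) = 49943/20900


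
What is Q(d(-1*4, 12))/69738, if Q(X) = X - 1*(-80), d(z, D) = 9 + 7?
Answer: 16/11623 ≈ 0.0013766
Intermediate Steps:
d(z, D) = 16
Q(X) = 80 + X (Q(X) = X + 80 = 80 + X)
Q(d(-1*4, 12))/69738 = (80 + 16)/69738 = 96*(1/69738) = 16/11623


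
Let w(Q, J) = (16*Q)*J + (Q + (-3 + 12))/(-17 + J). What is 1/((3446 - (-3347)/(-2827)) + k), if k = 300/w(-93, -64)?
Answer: 1817260621/6260134296060 ≈ 0.00029029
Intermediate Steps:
w(Q, J) = (9 + Q)/(-17 + J) + 16*J*Q (w(Q, J) = 16*J*Q + (Q + 9)/(-17 + J) = 16*J*Q + (9 + Q)/(-17 + J) = (9 + Q)/(-17 + J) + 16*J*Q)
k = 2025/642823 (k = 300/(((9 - 93 - 272*(-64)*(-93) + 16*(-93)*(-64)²)/(-17 - 64))) = 300/(((9 - 93 - 1618944 + 16*(-93)*4096)/(-81))) = 300/((-(9 - 93 - 1618944 - 6094848)/81)) = 300/((-1/81*(-7713876))) = 300/(2571292/27) = 300*(27/2571292) = 2025/642823 ≈ 0.0031502)
1/((3446 - (-3347)/(-2827)) + k) = 1/((3446 - (-3347)/(-2827)) + 2025/642823) = 1/((3446 - (-3347)*(-1)/2827) + 2025/642823) = 1/((3446 - 1*3347/2827) + 2025/642823) = 1/((3446 - 3347/2827) + 2025/642823) = 1/(9738495/2827 + 2025/642823) = 1/(6260134296060/1817260621) = 1817260621/6260134296060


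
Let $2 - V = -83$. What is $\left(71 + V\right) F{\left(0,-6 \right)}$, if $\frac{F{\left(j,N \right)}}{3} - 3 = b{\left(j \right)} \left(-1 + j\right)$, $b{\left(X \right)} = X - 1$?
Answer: $1872$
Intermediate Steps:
$V = 85$ ($V = 2 - -83 = 2 + 83 = 85$)
$b{\left(X \right)} = -1 + X$ ($b{\left(X \right)} = X - 1 = -1 + X$)
$F{\left(j,N \right)} = 9 + 3 \left(-1 + j\right)^{2}$ ($F{\left(j,N \right)} = 9 + 3 \left(-1 + j\right) \left(-1 + j\right) = 9 + 3 \left(-1 + j\right)^{2}$)
$\left(71 + V\right) F{\left(0,-6 \right)} = \left(71 + 85\right) \left(12 - 0 + 3 \cdot 0 \left(-1 + 0\right)\right) = 156 \left(12 + 0 + 3 \cdot 0 \left(-1\right)\right) = 156 \left(12 + 0 + 0\right) = 156 \cdot 12 = 1872$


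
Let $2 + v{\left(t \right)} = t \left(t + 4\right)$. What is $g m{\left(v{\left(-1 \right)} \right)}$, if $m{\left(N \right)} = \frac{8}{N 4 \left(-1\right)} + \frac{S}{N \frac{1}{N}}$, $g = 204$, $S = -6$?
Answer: $- \frac{5712}{5} \approx -1142.4$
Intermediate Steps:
$v{\left(t \right)} = -2 + t \left(4 + t\right)$ ($v{\left(t \right)} = -2 + t \left(t + 4\right) = -2 + t \left(4 + t\right)$)
$m{\left(N \right)} = -6 - \frac{2}{N}$ ($m{\left(N \right)} = \frac{8}{N 4 \left(-1\right)} - \frac{6}{N \frac{1}{N}} = \frac{8}{4 N \left(-1\right)} - \frac{6}{1} = \frac{8}{\left(-4\right) N} - 6 = 8 \left(- \frac{1}{4 N}\right) - 6 = - \frac{2}{N} - 6 = -6 - \frac{2}{N}$)
$g m{\left(v{\left(-1 \right)} \right)} = 204 \left(-6 - \frac{2}{-2 + \left(-1\right)^{2} + 4 \left(-1\right)}\right) = 204 \left(-6 - \frac{2}{-2 + 1 - 4}\right) = 204 \left(-6 - \frac{2}{-5}\right) = 204 \left(-6 - - \frac{2}{5}\right) = 204 \left(-6 + \frac{2}{5}\right) = 204 \left(- \frac{28}{5}\right) = - \frac{5712}{5}$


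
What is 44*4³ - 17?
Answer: 2799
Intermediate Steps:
44*4³ - 17 = 44*64 - 17 = 2816 - 17 = 2799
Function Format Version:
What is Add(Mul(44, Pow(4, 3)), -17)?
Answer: 2799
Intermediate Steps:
Add(Mul(44, Pow(4, 3)), -17) = Add(Mul(44, 64), -17) = Add(2816, -17) = 2799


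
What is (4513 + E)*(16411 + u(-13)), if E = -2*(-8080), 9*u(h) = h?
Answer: 339234742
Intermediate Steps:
u(h) = h/9
E = 16160
(4513 + E)*(16411 + u(-13)) = (4513 + 16160)*(16411 + (1/9)*(-13)) = 20673*(16411 - 13/9) = 20673*(147686/9) = 339234742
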